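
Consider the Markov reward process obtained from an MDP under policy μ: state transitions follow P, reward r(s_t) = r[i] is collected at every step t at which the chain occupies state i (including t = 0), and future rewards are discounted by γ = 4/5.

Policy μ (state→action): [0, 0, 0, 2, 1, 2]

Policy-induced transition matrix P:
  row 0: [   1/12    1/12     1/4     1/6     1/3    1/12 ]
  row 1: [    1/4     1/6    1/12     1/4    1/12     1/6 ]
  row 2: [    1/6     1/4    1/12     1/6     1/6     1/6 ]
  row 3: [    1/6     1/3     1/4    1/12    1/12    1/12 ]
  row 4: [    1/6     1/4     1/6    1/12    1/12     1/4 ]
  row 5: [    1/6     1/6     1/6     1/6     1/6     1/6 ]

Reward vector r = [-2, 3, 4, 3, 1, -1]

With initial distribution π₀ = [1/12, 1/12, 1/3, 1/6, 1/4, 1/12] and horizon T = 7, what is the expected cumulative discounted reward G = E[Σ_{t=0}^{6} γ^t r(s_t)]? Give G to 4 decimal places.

t=0: π = [0.0833, 0.0833, 0.3333, 0.1667, 0.2500, 0.0833], E[r] = 2.0833, γ^t·E[r] = 2.083333, running G = 2.083333
t=1: π = [0.1667, 0.2361, 0.1528, 0.1389, 0.1389, 0.1667], E[r] = 1.3750, γ^t·E[r] = 1.100000, running G = 3.183333
t=2: π = [0.1725, 0.2002, 0.1597, 0.1632, 0.1516, 0.1528], E[r] = 1.3831, γ^t·E[r] = 0.885185, running G = 4.068519
t=3: π = [0.1690, 0.2054, 0.1646, 0.1571, 0.1525, 0.1513], E[r] = 1.4094, γ^t·E[r] = 0.721630, running G = 4.790148
t=4: π = [0.1697, 0.2052, 0.1630, 0.1580, 0.1519, 0.1522], E[r] = 1.4019, γ^t·E[r] = 0.574202, running G = 5.364351
t=5: π = [0.1696, 0.2051, 0.1633, 0.1579, 0.1520, 0.1520], E[r] = 1.4030, γ^t·E[r] = 0.459749, running G = 5.824100
t=6: π = [0.1696, 0.2051, 0.1633, 0.1579, 0.1520, 0.1520], E[r] = 1.4030, γ^t·E[r] = 0.367779, running G = 6.191879

G = 6.1919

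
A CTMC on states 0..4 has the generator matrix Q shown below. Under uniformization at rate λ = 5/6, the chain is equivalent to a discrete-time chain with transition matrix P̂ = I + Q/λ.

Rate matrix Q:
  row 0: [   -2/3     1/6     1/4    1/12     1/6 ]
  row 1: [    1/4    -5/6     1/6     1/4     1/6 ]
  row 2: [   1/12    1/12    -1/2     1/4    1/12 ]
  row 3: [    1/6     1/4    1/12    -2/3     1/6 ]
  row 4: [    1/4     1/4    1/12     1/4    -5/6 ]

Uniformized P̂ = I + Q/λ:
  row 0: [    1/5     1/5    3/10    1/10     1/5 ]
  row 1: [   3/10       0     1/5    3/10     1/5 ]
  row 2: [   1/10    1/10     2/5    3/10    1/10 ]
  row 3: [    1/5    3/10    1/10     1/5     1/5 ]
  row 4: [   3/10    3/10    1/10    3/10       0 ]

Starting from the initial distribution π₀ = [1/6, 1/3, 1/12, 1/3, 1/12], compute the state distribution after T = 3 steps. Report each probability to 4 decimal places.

π = [0.2113, 0.1778, 0.2281, 0.2340, 0.1488]

t=0: π = [0.1667, 0.3333, 0.0833, 0.3333, 0.0833]
t=1: π = [0.2333, 0.1667, 0.1917, 0.2333, 0.1750]
t=2: π = [0.2150, 0.1883, 0.2208, 0.2300, 0.1458]
t=3: π = [0.2113, 0.1778, 0.2281, 0.2340, 0.1488]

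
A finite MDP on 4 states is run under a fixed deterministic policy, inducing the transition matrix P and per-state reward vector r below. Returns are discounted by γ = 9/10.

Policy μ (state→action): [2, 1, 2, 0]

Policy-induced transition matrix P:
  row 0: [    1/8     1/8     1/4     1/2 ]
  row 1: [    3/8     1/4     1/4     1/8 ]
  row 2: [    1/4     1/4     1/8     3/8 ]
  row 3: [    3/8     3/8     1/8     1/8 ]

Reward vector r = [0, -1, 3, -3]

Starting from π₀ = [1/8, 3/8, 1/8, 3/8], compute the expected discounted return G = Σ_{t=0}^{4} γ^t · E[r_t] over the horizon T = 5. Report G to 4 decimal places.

t=0: π = [0.1250, 0.3750, 0.1250, 0.3750], E[r] = -1.1250, γ^t·E[r] = -1.125000, running G = -1.125000
t=1: π = [0.3281, 0.2813, 0.1875, 0.2031], E[r] = -0.3281, γ^t·E[r] = -0.295313, running G = -1.420313
t=2: π = [0.2695, 0.2344, 0.2012, 0.2949], E[r] = -0.5156, γ^t·E[r] = -0.417656, running G = -1.837969
t=3: π = [0.2825, 0.2532, 0.1880, 0.2764], E[r] = -0.5183, γ^t·E[r] = -0.377848, running G = -2.215817
t=4: π = [0.2809, 0.2492, 0.1920, 0.2779], E[r] = -0.5071, γ^t·E[r] = -0.332735, running G = -2.548552

G = -2.5486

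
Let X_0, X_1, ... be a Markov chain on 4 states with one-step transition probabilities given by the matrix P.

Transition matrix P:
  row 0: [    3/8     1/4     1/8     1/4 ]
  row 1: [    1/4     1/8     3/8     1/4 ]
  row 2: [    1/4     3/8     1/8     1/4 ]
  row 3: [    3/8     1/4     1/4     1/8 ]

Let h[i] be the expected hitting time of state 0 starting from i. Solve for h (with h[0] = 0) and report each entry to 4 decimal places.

First-step conditioning: h[0] = 0; for i ≠ 0, h[i] = 1 + Σ_k P[i][k]·h[k].
  h[1] = 1 + 1/8·h[1] + 3/8·h[2] + 1/4·h[3]
  h[2] = 1 + 3/8·h[1] + 1/8·h[2] + 1/4·h[3]
  h[3] = 1 + 1/4·h[1] + 1/4·h[2] + 1/8·h[3]
Solving the 3×3 linear system over states ≠ 0 gives exactly h = [0, 18/5, 18/5, 16/5] (h[0] = 0 is the target).

h = [0.0000, 3.6000, 3.6000, 3.2000]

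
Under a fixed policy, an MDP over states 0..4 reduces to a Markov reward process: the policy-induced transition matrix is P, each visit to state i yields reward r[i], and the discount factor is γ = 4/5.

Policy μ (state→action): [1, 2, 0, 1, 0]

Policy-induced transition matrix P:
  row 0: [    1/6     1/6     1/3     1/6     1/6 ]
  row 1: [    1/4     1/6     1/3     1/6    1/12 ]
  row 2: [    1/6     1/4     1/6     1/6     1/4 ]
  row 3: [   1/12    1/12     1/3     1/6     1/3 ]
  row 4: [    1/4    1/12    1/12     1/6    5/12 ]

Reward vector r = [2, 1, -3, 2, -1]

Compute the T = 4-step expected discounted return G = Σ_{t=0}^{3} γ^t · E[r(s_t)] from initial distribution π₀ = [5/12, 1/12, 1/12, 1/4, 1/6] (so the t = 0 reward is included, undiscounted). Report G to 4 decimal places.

t=0: π = [0.4167, 0.0833, 0.0833, 0.2500, 0.1667], E[r] = 1.0000, γ^t·E[r] = 1.000000, running G = 1.000000
t=1: π = [0.1667, 0.1389, 0.2778, 0.1667, 0.2500], E[r] = -0.2778, γ^t·E[r] = -0.222222, running G = 0.777778
t=2: π = [0.1852, 0.1551, 0.2245, 0.1667, 0.2685], E[r] = -0.0833, γ^t·E[r] = -0.053333, running G = 0.724444
t=3: π = [0.1881, 0.1491, 0.2288, 0.1667, 0.2674], E[r] = -0.0951, γ^t·E[r] = -0.048691, running G = 0.675753

G = 0.6758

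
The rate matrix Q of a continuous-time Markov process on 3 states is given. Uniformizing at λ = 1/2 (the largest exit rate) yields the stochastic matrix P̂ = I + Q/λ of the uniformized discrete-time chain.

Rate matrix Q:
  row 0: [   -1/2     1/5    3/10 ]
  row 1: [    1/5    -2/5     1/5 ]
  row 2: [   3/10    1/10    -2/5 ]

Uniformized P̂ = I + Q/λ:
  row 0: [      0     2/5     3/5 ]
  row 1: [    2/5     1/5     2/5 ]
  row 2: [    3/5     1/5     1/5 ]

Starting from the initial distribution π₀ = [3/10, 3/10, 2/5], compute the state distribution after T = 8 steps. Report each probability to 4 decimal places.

π = [0.3413, 0.2684, 0.3904]

t=0: π = [0.3000, 0.3000, 0.4000]
t=1: π = [0.3600, 0.2600, 0.3800]
t=2: π = [0.3320, 0.2720, 0.3960]
t=3: π = [0.3464, 0.2664, 0.3872]
t=4: π = [0.3389, 0.2693, 0.3918]
t=5: π = [0.3428, 0.2678, 0.3894]
t=6: π = [0.3408, 0.2686, 0.3907]
t=7: π = [0.3418, 0.2682, 0.3900]
t=8: π = [0.3413, 0.2684, 0.3904]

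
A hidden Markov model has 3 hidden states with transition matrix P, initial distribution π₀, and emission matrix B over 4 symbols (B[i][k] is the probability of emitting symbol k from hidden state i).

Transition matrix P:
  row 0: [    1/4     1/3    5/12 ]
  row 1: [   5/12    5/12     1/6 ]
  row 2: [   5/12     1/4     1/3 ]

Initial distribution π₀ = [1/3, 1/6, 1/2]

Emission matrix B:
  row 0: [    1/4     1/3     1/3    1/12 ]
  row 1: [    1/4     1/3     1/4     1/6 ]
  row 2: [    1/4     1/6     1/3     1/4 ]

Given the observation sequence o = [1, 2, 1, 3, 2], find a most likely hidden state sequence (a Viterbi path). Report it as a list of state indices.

t=0: δ = [1.111e-01, 5.556e-02, 8.333e-02]  (obs o_0=1)
t=1: δ = [1.157e-02, 9.259e-03, 1.543e-02]  ψ = [2, 0, 0]  (obs o_1=2)
t=2: δ = [2.143e-03, 1.286e-03, 8.573e-04]  ψ = [2, 0, 2]  (obs o_2=1)
t=3: δ = [4.465e-05, 1.191e-04, 2.233e-04]  ψ = [0, 0, 0]  (obs o_3=3)
t=4: δ = [3.101e-05, 1.395e-05, 2.481e-05]  ψ = [2, 2, 2]  (obs o_4=2)
backtrack: best end state = 0; path = [0, 2, 0, 2, 0]

path = [0, 2, 0, 2, 0]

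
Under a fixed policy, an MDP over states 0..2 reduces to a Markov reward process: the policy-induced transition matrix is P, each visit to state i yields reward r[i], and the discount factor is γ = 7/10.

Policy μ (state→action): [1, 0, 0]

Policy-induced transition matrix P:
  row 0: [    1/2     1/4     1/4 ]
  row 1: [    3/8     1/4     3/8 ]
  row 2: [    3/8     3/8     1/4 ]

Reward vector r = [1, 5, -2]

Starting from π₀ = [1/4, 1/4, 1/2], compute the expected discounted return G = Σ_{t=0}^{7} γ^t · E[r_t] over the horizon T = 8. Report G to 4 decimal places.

G = 3.3319

t=0: π = [0.2500, 0.2500, 0.5000], E[r] = 0.5000, γ^t·E[r] = 0.500000, running G = 0.500000
t=1: π = [0.4063, 0.3125, 0.2813], E[r] = 1.4063, γ^t·E[r] = 0.984375, running G = 1.484375
t=2: π = [0.4258, 0.2852, 0.2891], E[r] = 1.2734, γ^t·E[r] = 0.623984, running G = 2.108359
t=3: π = [0.4282, 0.2861, 0.2856], E[r] = 1.2876, γ^t·E[r] = 0.441646, running G = 2.550005
t=4: π = [0.4285, 0.2857, 0.2858], E[r] = 1.2855, γ^t·E[r] = 0.308654, running G = 2.858659
t=5: π = [0.4286, 0.2857, 0.2857], E[r] = 1.2857, γ^t·E[r] = 0.216095, running G = 3.074754
t=6: π = [0.4286, 0.2857, 0.2857], E[r] = 1.2857, γ^t·E[r] = 0.151263, running G = 3.226017
t=7: π = [0.4286, 0.2857, 0.2857], E[r] = 1.2857, γ^t·E[r] = 0.105884, running G = 3.331901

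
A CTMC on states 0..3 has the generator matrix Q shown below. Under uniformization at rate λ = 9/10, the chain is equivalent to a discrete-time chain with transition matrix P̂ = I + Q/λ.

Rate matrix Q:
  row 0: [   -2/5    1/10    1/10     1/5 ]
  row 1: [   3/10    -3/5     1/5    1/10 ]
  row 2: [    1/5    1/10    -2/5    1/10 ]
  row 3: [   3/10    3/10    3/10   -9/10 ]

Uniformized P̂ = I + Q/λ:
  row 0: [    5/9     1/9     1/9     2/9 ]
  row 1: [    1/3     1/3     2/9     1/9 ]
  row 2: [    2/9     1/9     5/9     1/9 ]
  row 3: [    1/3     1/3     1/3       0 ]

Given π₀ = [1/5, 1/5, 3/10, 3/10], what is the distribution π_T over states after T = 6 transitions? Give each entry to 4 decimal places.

π = [0.3866, 0.1824, 0.2923, 0.1386]

t=0: π = [0.2000, 0.2000, 0.3000, 0.3000]
t=1: π = [0.3444, 0.2222, 0.3333, 0.1000]
t=2: π = [0.3728, 0.1827, 0.3062, 0.1383]
t=3: π = [0.3822, 0.1824, 0.2982, 0.1372]
t=4: π = [0.3851, 0.1821, 0.2944, 0.1383]
t=5: π = [0.3862, 0.1823, 0.2929, 0.1385]
t=6: π = [0.3866, 0.1824, 0.2923, 0.1386]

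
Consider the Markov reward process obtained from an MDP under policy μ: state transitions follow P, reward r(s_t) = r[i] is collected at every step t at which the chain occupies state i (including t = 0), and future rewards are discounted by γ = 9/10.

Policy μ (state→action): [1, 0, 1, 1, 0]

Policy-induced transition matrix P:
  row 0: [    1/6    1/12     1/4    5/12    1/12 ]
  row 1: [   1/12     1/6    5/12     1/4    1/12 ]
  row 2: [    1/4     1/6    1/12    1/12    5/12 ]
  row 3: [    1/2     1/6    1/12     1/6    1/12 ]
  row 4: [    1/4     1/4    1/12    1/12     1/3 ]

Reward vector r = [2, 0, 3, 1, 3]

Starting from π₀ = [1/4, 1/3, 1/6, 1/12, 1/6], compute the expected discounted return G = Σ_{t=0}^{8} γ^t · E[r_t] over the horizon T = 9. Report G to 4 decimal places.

t=0: π = [0.2500, 0.3333, 0.1667, 0.0833, 0.1667], E[r] = 1.5833, γ^t·E[r] = 1.583333, running G = 1.583333
t=1: π = [0.1944, 0.1597, 0.2361, 0.2292, 0.1806], E[r] = 1.8681, γ^t·E[r] = 1.681250, running G = 3.264583
t=2: π = [0.2645, 0.1655, 0.1690, 0.1939, 0.2072], E[r] = 1.8513, γ^t·E[r] = 1.499531, running G = 4.764115
t=3: π = [0.2488, 0.1619, 0.1826, 0.2152, 0.1915], E[r] = 1.8350, γ^t·E[r] = 1.337730, running G = 6.101845
t=4: π = [0.2561, 0.1619, 0.1788, 0.2112, 0.1921], E[r] = 1.8359, γ^t·E[r] = 1.204508, running G = 7.306354
t=5: π = [0.2545, 0.1613, 0.1800, 0.2133, 0.1909], E[r] = 1.8350, γ^t·E[r] = 1.083535, running G = 8.389889
t=6: π = [0.2552, 0.1614, 0.1795, 0.2128, 0.1911], E[r] = 1.8350, γ^t·E[r] = 0.975204, running G = 9.365093
t=7: π = [0.2550, 0.1613, 0.1797, 0.2130, 0.1909], E[r] = 1.8349, γ^t·E[r] = 0.877638, running G = 10.242731
t=8: π = [0.2551, 0.1613, 0.1796, 0.2130, 0.1910], E[r] = 1.8349, γ^t·E[r] = 0.789878, running G = 11.032609

G = 11.0326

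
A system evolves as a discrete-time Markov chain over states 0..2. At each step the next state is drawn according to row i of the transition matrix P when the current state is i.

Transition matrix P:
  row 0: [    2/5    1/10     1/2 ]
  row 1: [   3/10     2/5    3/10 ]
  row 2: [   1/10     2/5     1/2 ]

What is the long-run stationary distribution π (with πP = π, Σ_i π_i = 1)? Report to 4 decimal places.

Balance equations π_j = Σ_i π_i·P[i][j]:
  π_0 = 2/5·π_0 + 3/10·π_1 + 1/10·π_2
  π_1 = 1/10·π_0 + 2/5·π_1 + 2/5·π_2
  normalize: π_0 + π_1 + π_2 = 1
Solving the linear system gives exactly π = [9/38, 25/76, 33/76].

π = [0.2368, 0.3289, 0.4342]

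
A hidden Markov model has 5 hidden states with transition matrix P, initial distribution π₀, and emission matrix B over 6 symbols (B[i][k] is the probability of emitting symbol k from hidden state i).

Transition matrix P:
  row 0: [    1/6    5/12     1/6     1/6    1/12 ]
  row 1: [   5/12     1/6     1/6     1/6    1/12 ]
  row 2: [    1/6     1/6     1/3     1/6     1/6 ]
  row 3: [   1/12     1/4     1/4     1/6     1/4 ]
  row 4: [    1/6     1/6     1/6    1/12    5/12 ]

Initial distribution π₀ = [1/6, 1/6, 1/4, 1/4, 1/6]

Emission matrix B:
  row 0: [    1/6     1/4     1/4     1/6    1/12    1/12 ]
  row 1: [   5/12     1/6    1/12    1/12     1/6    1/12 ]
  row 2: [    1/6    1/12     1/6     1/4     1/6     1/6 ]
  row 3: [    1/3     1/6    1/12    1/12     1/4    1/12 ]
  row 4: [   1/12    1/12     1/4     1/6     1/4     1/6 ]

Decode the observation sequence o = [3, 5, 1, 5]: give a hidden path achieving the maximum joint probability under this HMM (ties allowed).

t=0: δ = [2.778e-02, 1.389e-02, 6.250e-02, 2.083e-02, 2.778e-02]  (obs o_0=3)
t=1: δ = [8.681e-04, 9.645e-04, 3.472e-03, 8.681e-04, 1.929e-03]  ψ = [2, 0, 2, 2, 4]  (obs o_1=5)
t=2: δ = [1.447e-04, 9.645e-05, 9.645e-05, 9.645e-05, 6.698e-05]  ψ = [2, 2, 2, 2, 4]  (obs o_2=1)
t=3: δ = [3.349e-06, 5.023e-06, 5.358e-06, 2.009e-06, 4.651e-06]  ψ = [1, 0, 2, 0, 4]  (obs o_3=5)
backtrack: best end state = 2; path = [2, 2, 2, 2]

path = [2, 2, 2, 2]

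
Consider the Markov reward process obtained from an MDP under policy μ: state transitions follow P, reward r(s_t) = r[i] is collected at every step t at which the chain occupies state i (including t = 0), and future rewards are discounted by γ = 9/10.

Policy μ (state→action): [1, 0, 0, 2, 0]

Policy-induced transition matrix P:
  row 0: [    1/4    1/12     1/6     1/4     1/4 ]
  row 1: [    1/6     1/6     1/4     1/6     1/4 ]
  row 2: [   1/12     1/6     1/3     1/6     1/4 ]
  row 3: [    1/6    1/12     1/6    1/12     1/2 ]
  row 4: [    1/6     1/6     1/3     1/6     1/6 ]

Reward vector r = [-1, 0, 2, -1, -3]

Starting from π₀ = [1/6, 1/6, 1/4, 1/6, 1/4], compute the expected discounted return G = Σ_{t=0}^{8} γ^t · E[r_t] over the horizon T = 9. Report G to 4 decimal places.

G = -3.6496

t=0: π = [0.1667, 0.1667, 0.2500, 0.1667, 0.2500], E[r] = -0.5833, γ^t·E[r] = -0.583333, running G = -0.583333
t=1: π = [0.1597, 0.1389, 0.2639, 0.1667, 0.2708], E[r] = -0.6111, γ^t·E[r] = -0.550000, running G = -1.133333
t=2: π = [0.1580, 0.1395, 0.2674, 0.1661, 0.2691], E[r] = -0.5966, γ^t·E[r] = -0.483281, running G = -1.616615
t=3: π = [0.1576, 0.1397, 0.2677, 0.1660, 0.2691], E[r] = -0.5954, γ^t·E[r] = -0.434074, running G = -2.050689
t=4: π = [0.1575, 0.1397, 0.2678, 0.1660, 0.2691], E[r] = -0.5951, γ^t·E[r] = -0.390464, running G = -2.441153
t=5: π = [0.1575, 0.1397, 0.2678, 0.1660, 0.2691], E[r] = -0.5951, γ^t·E[r] = -0.351386, running G = -2.792539
t=6: π = [0.1575, 0.1397, 0.2678, 0.1660, 0.2691], E[r] = -0.5951, γ^t·E[r] = -0.316244, running G = -3.108782
t=7: π = [0.1575, 0.1397, 0.2678, 0.1660, 0.2691], E[r] = -0.5951, γ^t·E[r] = -0.284619, running G = -3.393401
t=8: π = [0.1575, 0.1397, 0.2678, 0.1660, 0.2691], E[r] = -0.5951, γ^t·E[r] = -0.256157, running G = -3.649558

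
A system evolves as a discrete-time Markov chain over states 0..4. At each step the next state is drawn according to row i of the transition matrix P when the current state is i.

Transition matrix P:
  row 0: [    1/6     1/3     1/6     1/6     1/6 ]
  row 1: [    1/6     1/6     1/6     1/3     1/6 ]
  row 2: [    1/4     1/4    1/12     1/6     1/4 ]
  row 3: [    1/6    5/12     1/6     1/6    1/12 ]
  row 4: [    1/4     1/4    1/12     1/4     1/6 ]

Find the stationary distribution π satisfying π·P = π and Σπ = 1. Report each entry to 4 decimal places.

Balance equations π_j = Σ_i π_i·P[i][j]:
  π_0 = 1/6·π_0 + 1/6·π_1 + 1/4·π_2 + 1/6·π_3 + 1/4·π_4
  π_1 = 1/3·π_0 + 1/6·π_1 + 1/4·π_2 + 5/12·π_3 + 1/4·π_4
  π_2 = 1/6·π_0 + 1/6·π_1 + 1/12·π_2 + 1/6·π_3 + 1/12·π_4
  π_3 = 1/6·π_0 + 1/3·π_1 + 1/6·π_2 + 1/6·π_3 + 1/4·π_4
  normalize: π_0 + π_1 + π_2 + π_3 + π_4 = 1
Solving the linear system gives exactly π = [419/2185, 1838/6555, 928/6555, 1486/6555, 1046/6555].

π = [0.1918, 0.2804, 0.1416, 0.2267, 0.1596]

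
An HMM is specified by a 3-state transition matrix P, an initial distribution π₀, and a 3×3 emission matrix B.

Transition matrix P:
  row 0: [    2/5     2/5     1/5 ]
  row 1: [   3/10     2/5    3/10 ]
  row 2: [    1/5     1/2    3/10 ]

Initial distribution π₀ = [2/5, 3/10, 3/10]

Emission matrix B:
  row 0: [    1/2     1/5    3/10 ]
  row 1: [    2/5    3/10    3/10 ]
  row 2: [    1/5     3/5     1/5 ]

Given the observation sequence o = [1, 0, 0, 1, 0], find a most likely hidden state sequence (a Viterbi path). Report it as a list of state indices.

path = [2, 1, 1, 2, 1]

t=0: δ = [8.000e-02, 9.000e-02, 1.800e-01]  (obs o_0=1)
t=1: δ = [1.800e-02, 3.600e-02, 1.080e-02]  ψ = [2, 2, 2]  (obs o_1=0)
t=2: δ = [5.400e-03, 5.760e-03, 2.160e-03]  ψ = [1, 1, 1]  (obs o_2=0)
t=3: δ = [4.320e-04, 6.912e-04, 1.037e-03]  ψ = [0, 1, 1]  (obs o_3=1)
t=4: δ = [1.037e-04, 2.074e-04, 6.221e-05]  ψ = [1, 2, 2]  (obs o_4=0)
backtrack: best end state = 1; path = [2, 1, 1, 2, 1]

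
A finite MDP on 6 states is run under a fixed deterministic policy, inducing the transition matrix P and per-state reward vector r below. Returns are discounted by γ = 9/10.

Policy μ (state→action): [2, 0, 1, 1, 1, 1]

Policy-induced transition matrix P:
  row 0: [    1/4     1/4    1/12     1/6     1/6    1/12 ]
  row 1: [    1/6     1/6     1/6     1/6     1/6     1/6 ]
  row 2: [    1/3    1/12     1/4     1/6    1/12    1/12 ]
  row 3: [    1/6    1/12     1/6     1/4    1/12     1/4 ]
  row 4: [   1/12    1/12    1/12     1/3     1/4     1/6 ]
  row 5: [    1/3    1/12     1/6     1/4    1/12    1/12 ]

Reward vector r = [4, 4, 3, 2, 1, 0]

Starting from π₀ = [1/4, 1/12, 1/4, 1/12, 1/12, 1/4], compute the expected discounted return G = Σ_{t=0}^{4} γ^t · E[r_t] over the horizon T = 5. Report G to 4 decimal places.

G = 10.0400

t=0: π = [0.2500, 0.0833, 0.2500, 0.0833, 0.0833, 0.2500], E[r] = 2.3333, γ^t·E[r] = 2.333333, running G = 2.333333
t=1: π = [0.2639, 0.1319, 0.1597, 0.2083, 0.1250, 0.1111], E[r] = 2.6042, γ^t·E[r] = 2.343750, running G = 4.677083
t=2: π = [0.2234, 0.1383, 0.1476, 0.2141, 0.1372, 0.1395], E[r] = 2.4549, γ^t·E[r] = 1.988438, running G = 6.665521
t=3: π = [0.2217, 0.1321, 0.1489, 0.2190, 0.1363, 0.1420], E[r] = 2.4362, γ^t·E[r] = 1.775988, running G = 8.441509
t=4: π = [0.2223, 0.1313, 0.1492, 0.2195, 0.1355, 0.1422], E[r] = 2.4364, γ^t·E[r] = 1.598527, running G = 10.040036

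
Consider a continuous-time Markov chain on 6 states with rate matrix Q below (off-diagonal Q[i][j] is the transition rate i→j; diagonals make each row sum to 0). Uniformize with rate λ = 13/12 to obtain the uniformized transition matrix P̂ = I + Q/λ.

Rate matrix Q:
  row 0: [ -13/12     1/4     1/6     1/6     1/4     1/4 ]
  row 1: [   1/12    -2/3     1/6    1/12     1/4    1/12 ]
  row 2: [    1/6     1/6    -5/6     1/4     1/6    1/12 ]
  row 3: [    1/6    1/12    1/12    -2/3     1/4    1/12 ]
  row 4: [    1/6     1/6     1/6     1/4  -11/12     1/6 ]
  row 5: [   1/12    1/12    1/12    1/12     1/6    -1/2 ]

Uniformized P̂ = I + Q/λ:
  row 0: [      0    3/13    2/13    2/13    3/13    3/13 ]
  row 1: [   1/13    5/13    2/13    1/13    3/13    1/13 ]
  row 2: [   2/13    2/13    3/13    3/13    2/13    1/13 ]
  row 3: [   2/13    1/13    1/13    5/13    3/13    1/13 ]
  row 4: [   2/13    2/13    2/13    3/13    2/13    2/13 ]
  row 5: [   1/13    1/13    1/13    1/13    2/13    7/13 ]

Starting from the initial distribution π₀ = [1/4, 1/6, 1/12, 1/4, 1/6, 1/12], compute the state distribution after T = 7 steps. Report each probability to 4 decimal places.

t=0: π = [0.2500, 0.1667, 0.0833, 0.2500, 0.1667, 0.0833]
t=1: π = [0.0962, 0.1859, 0.1346, 0.2115, 0.2051, 0.1667]
t=2: π = [0.1119, 0.1750, 0.1351, 0.2017, 0.1918, 0.1844]
t=3: π = [0.1090, 0.1732, 0.1345, 0.1979, 0.1914, 0.1940]
t=4: π = [0.1088, 0.1720, 0.1340, 0.1963, 0.1908, 0.1980]
t=5: π = [0.1086, 0.1716, 0.1338, 0.1957, 0.1906, 0.1997]
t=6: π = [0.1086, 0.1714, 0.1337, 0.1954, 0.1905, 0.2005]
t=7: π = [0.1085, 0.1713, 0.1337, 0.1953, 0.1904, 0.2008]

π = [0.1085, 0.1713, 0.1337, 0.1953, 0.1904, 0.2008]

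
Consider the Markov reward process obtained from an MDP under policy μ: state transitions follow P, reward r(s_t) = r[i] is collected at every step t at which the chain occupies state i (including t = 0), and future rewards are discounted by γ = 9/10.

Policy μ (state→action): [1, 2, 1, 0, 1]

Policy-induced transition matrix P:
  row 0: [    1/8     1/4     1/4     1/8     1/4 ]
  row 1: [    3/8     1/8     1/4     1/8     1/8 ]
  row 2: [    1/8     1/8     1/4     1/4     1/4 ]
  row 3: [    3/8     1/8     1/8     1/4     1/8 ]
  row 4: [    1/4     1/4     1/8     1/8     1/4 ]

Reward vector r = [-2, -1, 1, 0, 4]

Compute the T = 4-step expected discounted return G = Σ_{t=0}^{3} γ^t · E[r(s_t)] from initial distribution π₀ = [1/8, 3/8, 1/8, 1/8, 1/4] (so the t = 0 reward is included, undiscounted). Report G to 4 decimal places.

t=0: π = [0.1250, 0.3750, 0.1250, 0.1250, 0.2500], E[r] = 0.5000, γ^t·E[r] = 0.500000, running G = 0.500000
t=1: π = [0.2813, 0.1719, 0.2031, 0.1563, 0.1875], E[r] = 0.2188, γ^t·E[r] = 0.196875, running G = 0.696875
t=2: π = [0.2305, 0.1836, 0.2070, 0.1699, 0.2090], E[r] = 0.3984, γ^t·E[r] = 0.322734, running G = 1.019609
t=3: π = [0.2395, 0.1799, 0.2026, 0.1721, 0.2058], E[r] = 0.3669, γ^t·E[r] = 0.267502, running G = 1.287111

G = 1.2871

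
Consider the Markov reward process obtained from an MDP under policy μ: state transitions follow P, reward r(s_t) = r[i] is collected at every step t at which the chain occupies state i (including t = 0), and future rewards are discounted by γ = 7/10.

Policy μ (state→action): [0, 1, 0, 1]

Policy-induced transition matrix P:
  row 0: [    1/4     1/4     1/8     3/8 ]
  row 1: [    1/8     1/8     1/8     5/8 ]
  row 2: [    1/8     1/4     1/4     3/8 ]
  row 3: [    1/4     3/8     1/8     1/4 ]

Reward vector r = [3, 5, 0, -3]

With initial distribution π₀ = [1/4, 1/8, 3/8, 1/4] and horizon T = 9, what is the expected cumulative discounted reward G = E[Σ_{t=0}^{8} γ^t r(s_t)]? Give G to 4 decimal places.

t=0: π = [0.2500, 0.1250, 0.3750, 0.2500], E[r] = 0.6250, γ^t·E[r] = 0.625000, running G = 0.625000
t=1: π = [0.1875, 0.2656, 0.1719, 0.3750], E[r] = 0.7656, γ^t·E[r] = 0.535938, running G = 1.160938
t=2: π = [0.1953, 0.2637, 0.1465, 0.3945], E[r] = 0.7207, γ^t·E[r] = 0.353145, running G = 1.514082
t=3: π = [0.1987, 0.2664, 0.1433, 0.3916], E[r] = 0.7532, γ^t·E[r] = 0.258339, running G = 1.772421
t=4: π = [0.1988, 0.2657, 0.1429, 0.3926], E[r] = 0.7467, γ^t·E[r] = 0.179291, running G = 1.951712
t=5: π = [0.1989, 0.2659, 0.1429, 0.3923], E[r] = 0.7491, γ^t·E[r] = 0.125910, running G = 2.077621
t=6: π = [0.1989, 0.2658, 0.1429, 0.3924], E[r] = 0.7485, γ^t·E[r] = 0.088058, running G = 2.165679
t=7: π = [0.1989, 0.2658, 0.1429, 0.3924], E[r] = 0.7487, γ^t·E[r] = 0.061658, running G = 2.227337
t=8: π = [0.1989, 0.2658, 0.1429, 0.3924], E[r] = 0.7486, γ^t·E[r] = 0.043157, running G = 2.270494

G = 2.2705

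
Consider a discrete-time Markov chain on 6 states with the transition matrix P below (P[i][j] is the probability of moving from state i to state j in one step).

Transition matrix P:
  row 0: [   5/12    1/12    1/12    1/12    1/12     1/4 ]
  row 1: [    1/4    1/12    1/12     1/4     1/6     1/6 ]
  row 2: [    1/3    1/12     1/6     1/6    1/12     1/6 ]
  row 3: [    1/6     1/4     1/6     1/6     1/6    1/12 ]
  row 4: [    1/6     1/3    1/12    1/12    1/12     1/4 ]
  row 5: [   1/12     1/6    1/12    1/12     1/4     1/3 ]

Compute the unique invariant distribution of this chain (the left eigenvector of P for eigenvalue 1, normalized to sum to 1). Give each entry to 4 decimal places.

Balance equations π_j = Σ_i π_i·P[i][j]:
  π_0 = 5/12·π_0 + 1/4·π_1 + 1/3·π_2 + 1/6·π_3 + 1/6·π_4 + 1/12·π_5
  π_1 = 1/12·π_0 + 1/12·π_1 + 1/12·π_2 + 1/4·π_3 + 1/3·π_4 + 1/6·π_5
  π_2 = 1/12·π_0 + 1/12·π_1 + 1/6·π_2 + 1/6·π_3 + 1/12·π_4 + 1/12·π_5
  π_3 = 1/12·π_0 + 1/4·π_1 + 1/6·π_2 + 1/6·π_3 + 1/12·π_4 + 1/12·π_5
  π_4 = 1/12·π_0 + 1/6·π_1 + 1/12·π_2 + 1/6·π_3 + 1/12·π_4 + 1/4·π_5
  normalize: π_0 + π_1 + π_2 + π_3 + π_4 + π_5 = 1
Solving the linear system gives exactly π = [7235/30429, 1622/10143, 3124/30429, 3935/30429, 4412/30429, 6857/30429].

π = [0.2378, 0.1599, 0.1027, 0.1293, 0.1450, 0.2253]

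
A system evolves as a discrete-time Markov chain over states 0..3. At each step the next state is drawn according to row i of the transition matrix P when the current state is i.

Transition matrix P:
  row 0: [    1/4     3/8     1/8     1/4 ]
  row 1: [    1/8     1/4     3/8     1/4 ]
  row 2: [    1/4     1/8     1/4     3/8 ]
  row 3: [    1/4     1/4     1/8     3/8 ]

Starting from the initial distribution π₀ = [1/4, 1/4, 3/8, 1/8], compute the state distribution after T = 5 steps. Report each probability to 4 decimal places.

t=0: π = [0.2500, 0.2500, 0.3750, 0.1250]
t=1: π = [0.2188, 0.2344, 0.2344, 0.3125]
t=2: π = [0.2207, 0.2480, 0.2129, 0.3184]
t=3: π = [0.2190, 0.2510, 0.2136, 0.3164]
t=4: π = [0.2186, 0.2507, 0.2144, 0.3163]
t=5: π = [0.2187, 0.2505, 0.2145, 0.3163]

π = [0.2187, 0.2505, 0.2145, 0.3163]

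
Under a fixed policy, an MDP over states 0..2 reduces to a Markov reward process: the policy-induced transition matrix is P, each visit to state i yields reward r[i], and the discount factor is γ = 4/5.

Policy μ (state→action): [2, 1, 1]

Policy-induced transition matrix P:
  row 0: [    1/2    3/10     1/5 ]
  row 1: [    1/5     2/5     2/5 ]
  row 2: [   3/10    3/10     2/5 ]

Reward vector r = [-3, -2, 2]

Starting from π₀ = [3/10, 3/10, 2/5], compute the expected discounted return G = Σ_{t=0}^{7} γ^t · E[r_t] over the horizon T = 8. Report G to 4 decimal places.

G = -3.8351

t=0: π = [0.3000, 0.3000, 0.4000], E[r] = -0.7000, γ^t·E[r] = -0.700000, running G = -0.700000
t=1: π = [0.3300, 0.3300, 0.3400], E[r] = -0.9700, γ^t·E[r] = -0.776000, running G = -1.476000
t=2: π = [0.3330, 0.3330, 0.3340], E[r] = -0.9970, γ^t·E[r] = -0.638080, running G = -2.114080
t=3: π = [0.3333, 0.3333, 0.3334], E[r] = -0.9997, γ^t·E[r] = -0.511846, running G = -2.625926
t=4: π = [0.3333, 0.3333, 0.3333], E[r] = -1.0000, γ^t·E[r] = -0.409588, running G = -3.035514
t=5: π = [0.3333, 0.3333, 0.3333], E[r] = -1.0000, γ^t·E[r] = -0.327679, running G = -3.363193
t=6: π = [0.3333, 0.3333, 0.3333], E[r] = -1.0000, γ^t·E[r] = -0.262144, running G = -3.625337
t=7: π = [0.3333, 0.3333, 0.3333], E[r] = -1.0000, γ^t·E[r] = -0.209715, running G = -3.835052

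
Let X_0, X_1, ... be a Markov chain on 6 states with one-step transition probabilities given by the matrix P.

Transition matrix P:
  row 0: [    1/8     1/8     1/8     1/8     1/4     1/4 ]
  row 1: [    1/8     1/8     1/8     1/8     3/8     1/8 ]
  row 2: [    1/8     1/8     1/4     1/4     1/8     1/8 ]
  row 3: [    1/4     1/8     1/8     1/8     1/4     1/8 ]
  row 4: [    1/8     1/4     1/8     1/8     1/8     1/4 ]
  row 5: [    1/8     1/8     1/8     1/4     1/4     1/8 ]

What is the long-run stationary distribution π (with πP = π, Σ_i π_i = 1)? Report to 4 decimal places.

π = [0.1455, 0.1529, 0.1429, 0.1642, 0.2233, 0.1711]

Balance equations π_j = Σ_i π_i·P[i][j]:
  π_0 = 1/8·π_0 + 1/8·π_1 + 1/8·π_2 + 1/4·π_3 + 1/8·π_4 + 1/8·π_5
  π_1 = 1/8·π_0 + 1/8·π_1 + 1/8·π_2 + 1/8·π_3 + 1/4·π_4 + 1/8·π_5
  π_2 = 1/8·π_0 + 1/8·π_1 + 1/4·π_2 + 1/8·π_3 + 1/8·π_4 + 1/8·π_5
  π_3 = 1/8·π_0 + 1/8·π_1 + 1/4·π_2 + 1/8·π_3 + 1/8·π_4 + 1/4·π_5
  π_4 = 1/4·π_0 + 3/8·π_1 + 1/8·π_2 + 1/4·π_3 + 1/8·π_4 + 1/4·π_5
  normalize: π_0 + π_1 + π_2 + π_3 + π_4 + π_5 = 1
Solving the linear system gives exactly π = [5280/36281, 76/497, 1/7, 5959/36281, 111/497, 6208/36281].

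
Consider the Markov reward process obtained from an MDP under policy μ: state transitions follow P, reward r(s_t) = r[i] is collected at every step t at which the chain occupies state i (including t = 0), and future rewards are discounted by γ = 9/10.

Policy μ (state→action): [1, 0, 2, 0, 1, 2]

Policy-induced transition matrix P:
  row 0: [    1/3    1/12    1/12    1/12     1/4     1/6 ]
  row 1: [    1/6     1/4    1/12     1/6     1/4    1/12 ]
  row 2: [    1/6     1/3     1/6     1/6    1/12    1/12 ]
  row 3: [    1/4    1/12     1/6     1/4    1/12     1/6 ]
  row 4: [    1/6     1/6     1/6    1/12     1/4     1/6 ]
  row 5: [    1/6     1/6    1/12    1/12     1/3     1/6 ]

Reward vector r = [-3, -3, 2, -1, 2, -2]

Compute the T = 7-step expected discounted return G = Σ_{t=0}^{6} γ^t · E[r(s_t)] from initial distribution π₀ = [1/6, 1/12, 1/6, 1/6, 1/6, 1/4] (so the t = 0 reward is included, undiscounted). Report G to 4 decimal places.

t=0: π = [0.1667, 0.0833, 0.1667, 0.1667, 0.1667, 0.2500], E[r] = -0.7500, γ^t·E[r] = -0.750000, running G = -0.750000
t=1: π = [0.2083, 0.1736, 0.1250, 0.1319, 0.2153, 0.1458], E[r] = -0.8889, γ^t·E[r] = -0.800000, running G = -1.550000
t=2: π = [0.2124, 0.1736, 0.1227, 0.1302, 0.2193, 0.1418], E[r] = -0.8877, γ^t·E[r] = -0.719063, running G = -2.269063
t=3: π = [0.2129, 0.1730, 0.1227, 0.1297, 0.2197, 0.1420], E[r] = -0.8868, γ^t·E[r] = -0.646488, running G = -2.915551
t=4: π = [0.2130, 0.1730, 0.1227, 0.1296, 0.2198, 0.1420], E[r] = -0.8866, γ^t·E[r] = -0.581700, running G = -3.497250
t=5: π = [0.2130, 0.1730, 0.1227, 0.1296, 0.2198, 0.1420], E[r] = -0.8865, γ^t·E[r] = -0.523488, running G = -4.020738
t=6: π = [0.2130, 0.1730, 0.1227, 0.1296, 0.2198, 0.1420], E[r] = -0.8865, γ^t·E[r] = -0.471130, running G = -4.491869

G = -4.4919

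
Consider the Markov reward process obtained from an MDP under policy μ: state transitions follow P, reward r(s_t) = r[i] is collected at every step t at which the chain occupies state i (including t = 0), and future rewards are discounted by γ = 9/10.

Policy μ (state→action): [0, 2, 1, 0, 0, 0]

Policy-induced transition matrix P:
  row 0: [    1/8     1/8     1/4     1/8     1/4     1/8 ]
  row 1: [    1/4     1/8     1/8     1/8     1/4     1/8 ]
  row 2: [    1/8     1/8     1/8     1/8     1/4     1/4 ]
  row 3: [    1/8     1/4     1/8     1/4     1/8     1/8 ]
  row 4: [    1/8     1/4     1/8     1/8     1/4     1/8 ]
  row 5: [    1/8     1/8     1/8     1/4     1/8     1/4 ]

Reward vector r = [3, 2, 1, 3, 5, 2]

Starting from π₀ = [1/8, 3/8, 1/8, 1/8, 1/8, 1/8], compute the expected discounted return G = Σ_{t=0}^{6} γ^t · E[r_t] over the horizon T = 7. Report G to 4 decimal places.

t=0: π = [0.1250, 0.3750, 0.1250, 0.1250, 0.1250, 0.1250], E[r] = 2.5000, γ^t·E[r] = 2.500000, running G = 2.500000
t=1: π = [0.1719, 0.1563, 0.1406, 0.1563, 0.2188, 0.1563], E[r] = 2.8438, γ^t·E[r] = 2.559375, running G = 5.059375
t=2: π = [0.1445, 0.1719, 0.1465, 0.1641, 0.2109, 0.1621], E[r] = 2.7949, γ^t·E[r] = 2.263887, running G = 7.323262
t=3: π = [0.1465, 0.1719, 0.1431, 0.1658, 0.2092, 0.1636], E[r] = 2.7969, γ^t·E[r] = 2.038922, running G = 9.362184
t=4: π = [0.1465, 0.1719, 0.1433, 0.1662, 0.2088, 0.1633], E[r] = 2.7958, γ^t·E[r] = 1.834349, running G = 11.196533
t=5: π = [0.1465, 0.1719, 0.1433, 0.1662, 0.2088, 0.1633], E[r] = 2.7958, γ^t·E[r] = 1.650892, running G = 12.847424
t=6: π = [0.1465, 0.1719, 0.1433, 0.1662, 0.2088, 0.1633], E[r] = 2.7958, γ^t·E[r] = 1.485800, running G = 14.333224

G = 14.3332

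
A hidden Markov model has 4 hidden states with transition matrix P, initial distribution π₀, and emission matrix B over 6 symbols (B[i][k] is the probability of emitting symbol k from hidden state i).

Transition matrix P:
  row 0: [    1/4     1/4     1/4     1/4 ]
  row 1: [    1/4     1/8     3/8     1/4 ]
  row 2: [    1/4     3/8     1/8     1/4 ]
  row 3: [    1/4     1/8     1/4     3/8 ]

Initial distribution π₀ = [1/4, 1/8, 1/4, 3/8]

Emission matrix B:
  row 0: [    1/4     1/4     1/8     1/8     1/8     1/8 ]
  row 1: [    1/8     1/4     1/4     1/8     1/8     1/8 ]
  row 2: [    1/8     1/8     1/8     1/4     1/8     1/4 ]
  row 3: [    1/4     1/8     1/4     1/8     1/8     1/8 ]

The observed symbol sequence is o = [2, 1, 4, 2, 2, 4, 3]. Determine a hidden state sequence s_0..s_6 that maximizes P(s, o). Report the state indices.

path = [3, 3, 3, 3, 3, 3, 2]

t=0: δ = [3.125e-02, 3.125e-02, 3.125e-02, 9.375e-02]  (obs o_0=2)
t=1: δ = [5.859e-03, 2.930e-03, 2.930e-03, 4.395e-03]  ψ = [3, 2, 3, 3]  (obs o_1=1)
t=2: δ = [1.831e-04, 1.831e-04, 1.831e-04, 2.060e-04]  ψ = [0, 0, 0, 3]  (obs o_2=4)
t=3: δ = [6.437e-06, 1.717e-05, 8.583e-06, 1.931e-05]  ψ = [3, 2, 1, 3]  (obs o_3=2)
t=4: δ = [6.035e-07, 8.047e-07, 8.047e-07, 1.810e-06]  ψ = [3, 2, 1, 3]  (obs o_4=2)
t=5: δ = [5.658e-08, 3.772e-08, 5.658e-08, 8.487e-08]  ψ = [3, 2, 3, 3]  (obs o_5=4)
t=6: δ = [2.652e-09, 2.652e-09, 5.304e-09, 3.978e-09]  ψ = [3, 2, 3, 3]  (obs o_6=3)
backtrack: best end state = 2; path = [3, 3, 3, 3, 3, 3, 2]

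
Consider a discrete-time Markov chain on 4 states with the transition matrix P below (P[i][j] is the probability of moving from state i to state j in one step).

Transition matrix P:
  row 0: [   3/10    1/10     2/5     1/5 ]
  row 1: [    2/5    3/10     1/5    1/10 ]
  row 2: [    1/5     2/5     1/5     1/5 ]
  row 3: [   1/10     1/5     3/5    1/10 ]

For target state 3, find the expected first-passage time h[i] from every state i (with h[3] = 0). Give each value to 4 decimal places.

h = [5.6667, 6.3333, 5.8333, 0.0000]

First-step conditioning: h[3] = 0; for i ≠ 3, h[i] = 1 + Σ_k P[i][k]·h[k].
  h[0] = 1 + 3/10·h[0] + 1/10·h[1] + 2/5·h[2]
  h[1] = 1 + 2/5·h[0] + 3/10·h[1] + 1/5·h[2]
  h[2] = 1 + 1/5·h[0] + 2/5·h[1] + 1/5·h[2]
Solving the 3×3 linear system over states ≠ 3 gives exactly h = [17/3, 19/3, 35/6, 0] (h[3] = 0 is the target).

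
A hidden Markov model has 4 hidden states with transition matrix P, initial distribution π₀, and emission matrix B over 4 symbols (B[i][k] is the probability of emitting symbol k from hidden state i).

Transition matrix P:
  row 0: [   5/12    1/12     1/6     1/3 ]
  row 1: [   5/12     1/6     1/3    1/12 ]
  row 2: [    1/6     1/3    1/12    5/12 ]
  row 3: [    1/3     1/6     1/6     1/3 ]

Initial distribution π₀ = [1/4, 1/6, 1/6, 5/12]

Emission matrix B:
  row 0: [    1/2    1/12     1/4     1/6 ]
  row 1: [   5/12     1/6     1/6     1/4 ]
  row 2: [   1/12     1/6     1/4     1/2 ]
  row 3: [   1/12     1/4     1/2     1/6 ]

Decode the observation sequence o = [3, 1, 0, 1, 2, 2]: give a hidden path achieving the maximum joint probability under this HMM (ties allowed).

path = [2, 3, 0, 3, 3, 3]

t=0: δ = [4.167e-02, 4.167e-02, 8.333e-02, 6.944e-02]  (obs o_0=3)
t=1: δ = [1.929e-03, 4.630e-03, 2.315e-03, 8.681e-03]  ψ = [3, 2, 1, 2]  (obs o_1=1)
t=2: δ = [1.447e-03, 6.028e-04, 1.286e-04, 2.411e-04]  ψ = [3, 3, 1, 3]  (obs o_2=0)
t=3: δ = [5.023e-05, 2.009e-05, 4.019e-05, 1.206e-04]  ψ = [0, 0, 0, 0]  (obs o_3=1)
t=4: δ = [1.005e-05, 3.349e-06, 5.023e-06, 2.009e-05]  ψ = [3, 3, 3, 3]  (obs o_4=2)
t=5: δ = [1.674e-06, 5.582e-07, 8.372e-07, 3.349e-06]  ψ = [3, 3, 3, 3]  (obs o_5=2)
backtrack: best end state = 3; path = [2, 3, 0, 3, 3, 3]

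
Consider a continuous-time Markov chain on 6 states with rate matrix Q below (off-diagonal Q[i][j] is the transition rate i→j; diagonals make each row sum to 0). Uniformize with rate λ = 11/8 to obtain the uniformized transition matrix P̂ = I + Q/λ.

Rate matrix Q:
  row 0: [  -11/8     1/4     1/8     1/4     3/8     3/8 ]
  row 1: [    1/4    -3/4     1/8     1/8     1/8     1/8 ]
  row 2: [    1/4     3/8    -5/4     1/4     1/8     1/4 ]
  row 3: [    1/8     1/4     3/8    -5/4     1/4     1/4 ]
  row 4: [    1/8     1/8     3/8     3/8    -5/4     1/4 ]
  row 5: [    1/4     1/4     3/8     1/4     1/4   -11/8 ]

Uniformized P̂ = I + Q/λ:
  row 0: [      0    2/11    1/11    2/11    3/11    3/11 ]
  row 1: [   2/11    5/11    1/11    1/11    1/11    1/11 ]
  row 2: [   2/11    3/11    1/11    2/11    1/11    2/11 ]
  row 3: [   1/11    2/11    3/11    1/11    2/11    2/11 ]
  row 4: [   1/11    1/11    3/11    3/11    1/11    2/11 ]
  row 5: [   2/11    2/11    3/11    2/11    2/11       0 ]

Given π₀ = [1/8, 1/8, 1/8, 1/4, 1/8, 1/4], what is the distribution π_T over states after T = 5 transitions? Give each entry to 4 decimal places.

π = [0.1308, 0.2536, 0.1717, 0.1574, 0.1422, 0.1444]

t=0: π = [0.1250, 0.1250, 0.1250, 0.2500, 0.1250, 0.2500]
t=1: π = [0.1250, 0.2159, 0.2045, 0.1591, 0.1591, 0.1364]
t=2: π = [0.1302, 0.2448, 0.1736, 0.1622, 0.1405, 0.1488]
t=3: π = [0.1306, 0.2516, 0.1730, 0.1576, 0.1428, 0.1443]
t=4: π = [0.1308, 0.2532, 0.1718, 0.1576, 0.1421, 0.1446]
t=5: π = [0.1308, 0.2536, 0.1717, 0.1574, 0.1422, 0.1444]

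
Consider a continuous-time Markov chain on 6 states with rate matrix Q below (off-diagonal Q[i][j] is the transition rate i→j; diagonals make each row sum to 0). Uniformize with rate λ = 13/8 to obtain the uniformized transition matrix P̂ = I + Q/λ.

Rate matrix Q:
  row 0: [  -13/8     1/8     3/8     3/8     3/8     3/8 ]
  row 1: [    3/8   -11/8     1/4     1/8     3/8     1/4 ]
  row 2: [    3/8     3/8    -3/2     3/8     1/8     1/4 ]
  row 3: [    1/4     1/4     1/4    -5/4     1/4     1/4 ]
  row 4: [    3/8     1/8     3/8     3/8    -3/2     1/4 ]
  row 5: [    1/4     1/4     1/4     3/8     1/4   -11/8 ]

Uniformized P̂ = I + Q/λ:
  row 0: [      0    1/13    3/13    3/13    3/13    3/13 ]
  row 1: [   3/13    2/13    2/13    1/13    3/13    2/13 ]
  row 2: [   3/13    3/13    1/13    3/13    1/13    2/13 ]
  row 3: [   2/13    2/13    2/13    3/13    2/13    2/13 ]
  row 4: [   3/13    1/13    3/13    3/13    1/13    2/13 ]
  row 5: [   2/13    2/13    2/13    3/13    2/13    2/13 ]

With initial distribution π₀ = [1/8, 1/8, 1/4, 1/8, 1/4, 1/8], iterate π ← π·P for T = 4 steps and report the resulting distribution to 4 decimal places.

π = [0.1639, 0.1422, 0.1655, 0.2089, 0.1530, 0.1665]

t=0: π = [0.1250, 0.1250, 0.2500, 0.1250, 0.2500, 0.1250]
t=1: π = [0.1827, 0.1442, 0.1635, 0.2115, 0.1346, 0.1635]
t=2: π = [0.1598, 0.1420, 0.1657, 0.2086, 0.1561, 0.1679]
t=3: π = [0.1649, 0.1423, 0.1654, 0.2089, 0.1523, 0.1661]
t=4: π = [0.1639, 0.1422, 0.1655, 0.2089, 0.1530, 0.1665]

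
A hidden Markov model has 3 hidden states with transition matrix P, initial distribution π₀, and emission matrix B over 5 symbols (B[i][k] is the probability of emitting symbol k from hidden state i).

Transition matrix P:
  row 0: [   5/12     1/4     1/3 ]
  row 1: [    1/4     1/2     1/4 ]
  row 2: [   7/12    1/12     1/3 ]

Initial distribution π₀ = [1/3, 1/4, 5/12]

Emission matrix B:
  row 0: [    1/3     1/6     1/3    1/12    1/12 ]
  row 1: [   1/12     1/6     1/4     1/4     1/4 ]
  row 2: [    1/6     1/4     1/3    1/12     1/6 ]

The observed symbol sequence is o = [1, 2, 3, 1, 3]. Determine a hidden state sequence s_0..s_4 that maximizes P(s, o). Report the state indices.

path = [2, 0, 1, 1, 1]

t=0: δ = [5.556e-02, 4.167e-02, 1.042e-01]  (obs o_0=1)
t=1: δ = [2.025e-02, 5.208e-03, 1.157e-02]  ψ = [2, 1, 2]  (obs o_1=2)
t=2: δ = [7.033e-04, 1.266e-03, 5.626e-04]  ψ = [0, 0, 0]  (obs o_2=3)
t=3: δ = [5.470e-05, 1.055e-04, 7.912e-05]  ψ = [2, 1, 1]  (obs o_3=1)
t=4: δ = [3.846e-06, 1.319e-05, 2.198e-06]  ψ = [2, 1, 1]  (obs o_4=3)
backtrack: best end state = 1; path = [2, 0, 1, 1, 1]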